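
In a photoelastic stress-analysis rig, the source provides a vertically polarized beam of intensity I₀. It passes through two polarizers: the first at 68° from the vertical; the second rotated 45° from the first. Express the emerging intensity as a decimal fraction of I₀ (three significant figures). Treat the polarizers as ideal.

≈ 0.0702 I₀

I₁ = I₀ cos²(68° − 0°) = I₀ cos²(68°) = 0.1403 I₀.
I₂ = I₁ cos²(45°) = 0.1403 · 0.5 I₀ = 0.07017 I₀.
Transmitted fraction = 0.07017.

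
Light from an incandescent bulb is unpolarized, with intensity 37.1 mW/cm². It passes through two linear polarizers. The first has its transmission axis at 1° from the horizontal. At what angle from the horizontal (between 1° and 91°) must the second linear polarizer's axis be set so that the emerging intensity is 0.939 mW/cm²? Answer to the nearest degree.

θ ≈ 78°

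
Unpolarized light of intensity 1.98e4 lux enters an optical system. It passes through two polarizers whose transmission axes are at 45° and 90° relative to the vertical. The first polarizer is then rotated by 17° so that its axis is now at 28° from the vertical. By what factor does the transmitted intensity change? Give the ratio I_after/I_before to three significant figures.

I_new/I_old ≈ 0.441

Before rotation:
Unpolarized light through the first polarizer → I₁ = ½ I₀, now polarized at 45°.
I₂ = I₁ cos²(90° − 45°) = 0.5 I₀ · cos²(45°) = 0.25 I₀.
After rotation:
Unpolarized light through the first polarizer → I₁ = ½ I₀, now polarized at 28°.
I₂ = I₁ cos²(90° − 28°) = 0.5 I₀ · cos²(62°) = 0.1102 I₀.
Ratio = 0.1102 / 0.25 = 0.4408.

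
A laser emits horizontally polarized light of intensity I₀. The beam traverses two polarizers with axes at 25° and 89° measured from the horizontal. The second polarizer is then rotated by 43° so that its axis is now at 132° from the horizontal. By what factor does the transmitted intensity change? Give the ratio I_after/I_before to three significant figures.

Before rotation:
I₁ = I₀ cos²(25° − 0°) = I₀ cos²(25°) = 0.8214 I₀.
I₂ = I₁ cos²(89° − 25°) = 0.8214 I₀ · cos²(64°) = 0.1578 I₀.
After rotation:
I₁ = I₀ cos²(25° − 0°) = I₀ cos²(25°) = 0.8214 I₀.
Angle between axes 1 and 2: 73°. I₂ = 0.8214 I₀ · cos²(73°) = 0.07021 I₀.
Ratio = 0.07021 / 0.1578 = 0.4448.

I_new/I_old ≈ 0.445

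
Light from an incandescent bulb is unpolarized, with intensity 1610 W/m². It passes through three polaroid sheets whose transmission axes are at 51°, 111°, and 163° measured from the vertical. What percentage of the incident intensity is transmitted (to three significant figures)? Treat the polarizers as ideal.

≈ 4.74%

Unpolarized light through the first polarizer → I₁ = 1610 W/m²/2 = 805 W/m², polarized at 51°.
I₂ = I₁ · cos²(60°) = 805 · 0.25 = 201.3 W/m².
I₃ = I₂ · cos²(52°) = 201.3 · 0.379 = 76.28 W/m².
That is 4.738% of the incident intensity.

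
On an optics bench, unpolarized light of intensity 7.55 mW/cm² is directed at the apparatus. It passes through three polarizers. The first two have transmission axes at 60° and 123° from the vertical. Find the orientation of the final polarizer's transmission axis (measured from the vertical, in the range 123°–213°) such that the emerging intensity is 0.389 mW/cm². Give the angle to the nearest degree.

Unpolarized light through the first polarizer → I₁ = ½ I₀, now polarized at 60°.
I₂ = I₁ cos²(123° − 60°) = 0.5 I₀ · cos²(63°) = 0.1031 I₀.
Target fraction: 0.389 / 7.55 mW/cm² = 0.05152 of I₀.
Need I₃/I₀ = 0.05152, so cos²(θ − 123°) = 0.05152 / 0.1031 = 0.5.
θ − 123° = arccos(√0.5) = 45.0°, giving θ ≈ 123 + 45.0 = 168.0°.

θ ≈ 168°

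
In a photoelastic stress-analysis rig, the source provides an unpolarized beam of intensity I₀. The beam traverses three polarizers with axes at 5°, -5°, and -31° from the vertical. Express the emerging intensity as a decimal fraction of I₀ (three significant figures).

Unpolarized light through the first polarizer → I₁ = ½ I₀, now polarized at 5°.
I₂ = I₁ cos²(-5° − 5°) = 0.5 I₀ · cos²(10°) = 0.4849 I₀.
I₃ = I₂ cos²(-31° + 5°) = 0.4849 I₀ · cos²(26°) = 0.3917 I₀.
Transmitted fraction = 0.3917.

≈ 0.392 I₀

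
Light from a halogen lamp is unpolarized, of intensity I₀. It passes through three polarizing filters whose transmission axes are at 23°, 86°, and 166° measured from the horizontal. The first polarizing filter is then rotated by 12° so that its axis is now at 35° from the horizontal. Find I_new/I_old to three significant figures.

I_new/I_old ≈ 1.92

Before rotation:
Unpolarized light through the first polarizer → I₁ = ½ I₀, now polarized at 23°.
I₂ = I₁ cos²(86° − 23°) = 0.5 I₀ · cos²(63°) = 0.1031 I₀.
I₃ = I₂ cos²(166° − 86°) = 0.1031 I₀ · cos²(80°) = 0.003107 I₀.
After rotation:
Unpolarized light through the first polarizer → I₁ = ½ I₀, now polarized at 35°.
I₂ = I₁ cos²(86° − 35°) = 0.5 I₀ · cos²(51°) = 0.198 I₀.
I₃ = I₂ cos²(166° − 86°) = 0.198 I₀ · cos²(80°) = 0.005971 I₀.
Ratio = 0.005971 / 0.003107 = 1.922.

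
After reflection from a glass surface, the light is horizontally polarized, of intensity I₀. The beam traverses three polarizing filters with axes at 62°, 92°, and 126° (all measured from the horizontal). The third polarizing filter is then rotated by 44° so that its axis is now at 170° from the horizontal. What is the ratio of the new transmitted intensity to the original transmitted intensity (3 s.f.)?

I_new/I_old ≈ 0.0629

Before rotation:
By Malus's law, I₁ = I₀ cos²(62° − 0°) = I₀ cos²(62°) = 0.2204 I₀.
I₂ = I₁ cos²(92° − 62°) = 0.2204 I₀ · cos²(30°) = 0.1653 I₀.
I₃ = I₂ cos²(126° − 92°) = 0.1653 I₀ · cos²(34°) = 0.1136 I₀.
After rotation:
I₁ = I₀ cos²(62° − 0°) = I₀ cos²(62°) = 0.2204 I₀.
I₂ = I₁ cos²(92° − 62°) = 0.2204 I₀ · cos²(30°) = 0.1653 I₀.
I₃ = I₂ cos²(170° − 92°) = 0.1653 I₀ · cos²(78°) = 0.007146 I₀.
Ratio = 0.007146 / 0.1136 = 0.06289.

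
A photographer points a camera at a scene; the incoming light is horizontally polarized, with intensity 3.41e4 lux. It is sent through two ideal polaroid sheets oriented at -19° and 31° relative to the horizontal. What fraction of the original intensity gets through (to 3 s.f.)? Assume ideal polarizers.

I/I₀ ≈ 0.369

I₁ = 3.41e4 lux · cos²(19°) = 3.049e+04 lux.
I₂ = I₁ · cos²(50°) = 3.049e+04 · 0.4132 = 1.26e+04 lux.
Transmitted fraction = 0.3694.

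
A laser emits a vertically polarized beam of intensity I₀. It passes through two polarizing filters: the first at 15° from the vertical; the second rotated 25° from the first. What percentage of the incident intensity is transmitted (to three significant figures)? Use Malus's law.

By Malus's law, I₁ = I₀ cos²(15° − 0°) = I₀ cos²(15°) = 0.933 I₀.
I₂ = I₁ cos²(25°) = 0.933 · 0.8214 I₀ = 0.7664 I₀.
That is 76.64% of the incident intensity.

≈ 76.6%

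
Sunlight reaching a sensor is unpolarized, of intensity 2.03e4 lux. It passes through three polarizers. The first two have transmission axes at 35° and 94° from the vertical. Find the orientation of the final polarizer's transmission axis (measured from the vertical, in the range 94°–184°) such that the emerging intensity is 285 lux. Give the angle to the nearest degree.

θ ≈ 165°

Unpolarized light through the first polarizer → I₁ = ½ I₀, now polarized at 35°.
I₂ = I₁ cos²(94° − 35°) = 0.5 I₀ · cos²(59°) = 0.1326 I₀.
Target fraction: 285 / 2.03e4 lux = 0.01404 of I₀.
Need I₃/I₀ = 0.01404, so cos²(θ − 94°) = 0.01404 / 0.1326 = 0.1059.
θ − 94° = arccos(√0.1059) = 71.0°, giving θ ≈ 94 + 71.0 = 165.0°.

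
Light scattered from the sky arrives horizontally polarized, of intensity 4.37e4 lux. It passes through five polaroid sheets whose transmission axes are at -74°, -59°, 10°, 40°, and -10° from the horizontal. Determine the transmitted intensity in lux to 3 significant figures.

I ≈ 123 lux

I₁ = 4.37e4 lux · cos²(74°) = 3320 lux.
I₂ = I₁ · cos²(15°) = 3320 · 0.933 = 3098 lux.
I₃ = I₂ · cos²(69°) = 3098 · 0.1284 = 397.8 lux.
I₄ = I₃ · cos²(30°) = 397.8 · 0.75 = 298.4 lux.
I₅ = I₄ · cos²(50°) = 298.4 · 0.4132 = 123.3 lux.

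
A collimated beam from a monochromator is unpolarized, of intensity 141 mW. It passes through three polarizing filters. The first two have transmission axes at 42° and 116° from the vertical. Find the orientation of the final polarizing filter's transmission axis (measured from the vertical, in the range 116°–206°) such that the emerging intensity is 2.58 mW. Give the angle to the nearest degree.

θ ≈ 162°

Unpolarized light through the first polarizer → I₁ = ½ I₀, now polarized at 42°.
I₂ = I₁ cos²(116° − 42°) = 0.5 I₀ · cos²(74°) = 0.03799 I₀.
Target fraction: 2.58 / 141 mW = 0.0183 of I₀.
Need I₃/I₀ = 0.0183, so cos²(θ − 116°) = 0.0183 / 0.03799 = 0.4817.
θ − 116° = arccos(√0.4817) = 46.1°, giving θ ≈ 116 + 46.1 = 162.1°.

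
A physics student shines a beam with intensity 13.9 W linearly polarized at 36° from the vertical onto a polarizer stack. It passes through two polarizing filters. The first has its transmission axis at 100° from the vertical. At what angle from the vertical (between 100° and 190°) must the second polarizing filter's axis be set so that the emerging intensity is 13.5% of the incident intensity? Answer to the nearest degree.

I₁ = I₀ cos²(100° − 36°) = I₀ cos²(64°) = 0.1922 I₀.
Need I₂/I₀ = 0.135, so cos²(θ − 100°) = 0.135 / 0.1922 = 0.7025.
θ − 100° = arccos(√0.7025) = 33.1°, giving θ ≈ 100 + 33.1 = 133.1°.

θ ≈ 133°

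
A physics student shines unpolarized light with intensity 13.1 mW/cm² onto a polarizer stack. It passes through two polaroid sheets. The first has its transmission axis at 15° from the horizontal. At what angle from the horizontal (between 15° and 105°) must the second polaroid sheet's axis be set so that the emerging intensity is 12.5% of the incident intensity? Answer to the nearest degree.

θ ≈ 75°

Unpolarized light through the first polarizer → I₁ = ½ I₀, now polarized at 15°.
Need I₂/I₀ = 0.125, so cos²(θ − 15°) = 0.125 / 0.5 = 0.25.
θ − 15° = arccos(√0.25) = 60.0°, giving θ ≈ 15 + 60.0 = 75.0°.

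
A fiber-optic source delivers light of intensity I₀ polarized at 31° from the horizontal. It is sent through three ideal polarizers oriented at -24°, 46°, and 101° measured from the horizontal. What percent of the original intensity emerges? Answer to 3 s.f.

≈ 1.27%

By Malus's law, I₁ = I₀ cos²(-24° − 31°) = I₀ cos²(55°) = 0.329 I₀.
I₂ = I₁ cos²(46° + 24°) = 0.329 I₀ · cos²(70°) = 0.03848 I₀.
I₃ = I₂ cos²(101° − 46°) = 0.03848 I₀ · cos²(55°) = 0.01266 I₀.
That is 1.266% of the incident intensity.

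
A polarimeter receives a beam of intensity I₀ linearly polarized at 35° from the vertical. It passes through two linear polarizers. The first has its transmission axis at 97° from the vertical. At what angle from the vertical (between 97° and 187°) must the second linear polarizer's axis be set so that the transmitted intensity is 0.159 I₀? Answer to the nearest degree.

θ ≈ 129°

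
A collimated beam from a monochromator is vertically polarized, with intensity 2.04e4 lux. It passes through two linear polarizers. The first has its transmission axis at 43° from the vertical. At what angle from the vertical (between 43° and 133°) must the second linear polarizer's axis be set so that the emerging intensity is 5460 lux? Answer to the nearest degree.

I₁ = I₀ cos²(43° − 0°) = I₀ cos²(43°) = 0.5349 I₀.
Target fraction: 5460 / 2.04e4 lux = 0.2676 of I₀.
Need I₂/I₀ = 0.2676, so cos²(θ − 43°) = 0.2676 / 0.5349 = 0.5004.
θ − 43° = arccos(√0.5004) = 45.0°, giving θ ≈ 43 + 45.0 = 88.0°.

θ ≈ 88°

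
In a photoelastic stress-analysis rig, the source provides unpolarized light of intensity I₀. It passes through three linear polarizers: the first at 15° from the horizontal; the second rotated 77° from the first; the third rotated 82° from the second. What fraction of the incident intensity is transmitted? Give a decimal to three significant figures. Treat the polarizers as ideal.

Unpolarized light through the first polarizer → I₁ = ½ I₀, now polarized at 15°.
I₂ = I₁ cos²(77°) = 0.5 · 0.0506 I₀ = 0.0253 I₀.
I₃ = I₂ cos²(82°) = 0.0253 · 0.01937 I₀ = 0.0004901 I₀.
Transmitted fraction = 0.0004901.

≈ 0.000490 I₀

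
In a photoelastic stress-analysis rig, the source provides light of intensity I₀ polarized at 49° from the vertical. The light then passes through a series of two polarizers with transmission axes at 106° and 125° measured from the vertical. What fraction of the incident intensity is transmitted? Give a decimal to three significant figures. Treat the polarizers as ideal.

≈ 0.265 I₀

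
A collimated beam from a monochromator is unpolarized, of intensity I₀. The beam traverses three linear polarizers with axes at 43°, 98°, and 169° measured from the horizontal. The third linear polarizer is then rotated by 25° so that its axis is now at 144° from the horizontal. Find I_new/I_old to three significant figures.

I_new/I_old ≈ 4.55

Before rotation:
Unpolarized light through the first polarizer → I₁ = ½ I₀, now polarized at 43°.
I₂ = I₁ cos²(98° − 43°) = 0.5 I₀ · cos²(55°) = 0.1645 I₀.
I₃ = I₂ cos²(169° − 98°) = 0.1645 I₀ · cos²(71°) = 0.01744 I₀.
After rotation:
Unpolarized light through the first polarizer → I₁ = ½ I₀, now polarized at 43°.
I₂ = I₁ cos²(98° − 43°) = 0.5 I₀ · cos²(55°) = 0.1645 I₀.
I₃ = I₂ cos²(144° − 98°) = 0.1645 I₀ · cos²(46°) = 0.07938 I₀.
Ratio = 0.07938 / 0.01744 = 4.553.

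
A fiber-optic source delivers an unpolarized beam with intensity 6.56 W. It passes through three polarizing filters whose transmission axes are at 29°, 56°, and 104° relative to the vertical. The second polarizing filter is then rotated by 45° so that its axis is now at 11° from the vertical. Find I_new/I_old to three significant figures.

I_new/I_old ≈ 0.00697

Before rotation:
Unpolarized light through the first polarizer → I₁ = ½ I₀, now polarized at 29°.
I₂ = I₁ cos²(56° − 29°) = 0.5 I₀ · cos²(27°) = 0.3969 I₀.
I₃ = I₂ cos²(104° − 56°) = 0.3969 I₀ · cos²(48°) = 0.1777 I₀.
After rotation:
Unpolarized light through the first polarizer → I₁ = ½ I₀, now polarized at 29°.
I₂ = I₁ cos²(11° − 29°) = 0.5 I₀ · cos²(18°) = 0.4523 I₀.
Angle between axes 2 and 3: 87°. I₃ = 0.4523 I₀ · cos²(87°) = 0.001239 I₀.
Ratio = 0.001239 / 0.1777 = 0.00697.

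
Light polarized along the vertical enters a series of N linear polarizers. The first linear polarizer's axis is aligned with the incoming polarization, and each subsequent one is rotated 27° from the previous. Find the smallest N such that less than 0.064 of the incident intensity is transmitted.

First polarizer is aligned with the polarization: full transmission.
Each further stage multiplies by cos²(27°) = 0.7939.
After N polarizers: T = 0.7939^(N−1). Require T < 0.064 ⇒ N−1 > ln(0.064)/ln(0.7939) = 11.91, so N−1 ≥ 12 and N = 13.
Check: N=13 gives T = 0.06268 < 0.064; N=12 gives T = 0.07895.

N = 13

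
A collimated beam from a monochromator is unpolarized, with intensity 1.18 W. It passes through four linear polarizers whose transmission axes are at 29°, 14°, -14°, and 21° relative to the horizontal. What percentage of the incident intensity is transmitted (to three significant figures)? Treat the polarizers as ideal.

≈ 24.4%

Unpolarized light through the first polarizer → I₁ = 1.18 W/2 = 0.59 W, polarized at 29°.
I₂ = I₁ · cos²(15°) = 0.59 · 0.933 = 0.5505 W.
I₃ = I₂ · cos²(28°) = 0.5505 · 0.7796 = 0.4292 W.
I₄ = I₃ · cos²(35°) = 0.4292 · 0.671 = 0.288 W.
That is 24.4% of the incident intensity.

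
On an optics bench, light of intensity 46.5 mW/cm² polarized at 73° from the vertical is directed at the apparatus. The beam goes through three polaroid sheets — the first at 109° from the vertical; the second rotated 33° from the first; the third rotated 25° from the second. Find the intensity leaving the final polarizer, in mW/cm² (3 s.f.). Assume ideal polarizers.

I₁ = 46.5 mW/cm² · cos²(36°) = 30.43 mW/cm².
I₂ = I₁ · cos²(33°) = 30.43 · 0.7034 = 21.41 mW/cm².
I₃ = I₂ · cos²(25°) = 21.41 · 0.8214 = 17.58 mW/cm².

I ≈ 17.6 mW/cm²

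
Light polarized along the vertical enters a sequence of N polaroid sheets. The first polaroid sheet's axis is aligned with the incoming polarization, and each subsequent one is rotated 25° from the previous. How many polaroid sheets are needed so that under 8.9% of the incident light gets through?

N = 14

First polarizer is aligned with the polarization: full transmission.
Each further stage multiplies by cos²(25°) = 0.8214.
After N polarizers: T = 0.8214^(N−1). Require T < 0.089 ⇒ N−1 > ln(0.089)/ln(0.8214) = 12.30, so N−1 ≥ 13 and N = 14.
Check: N=14 gives T = 0.07748 < 0.089; N=13 gives T = 0.09432.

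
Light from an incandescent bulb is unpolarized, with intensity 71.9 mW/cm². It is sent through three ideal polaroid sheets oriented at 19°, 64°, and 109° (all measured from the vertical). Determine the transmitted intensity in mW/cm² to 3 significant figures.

Unpolarized light through the first polarizer → I₁ = 71.9 mW/cm²/2 = 35.95 mW/cm², polarized at 19°.
I₂ = I₁ · cos²(45°) = 35.95 · 0.5 = 17.98 mW/cm².
I₃ = I₂ · cos²(45°) = 17.98 · 0.5 = 8.988 mW/cm².

I ≈ 8.99 mW/cm²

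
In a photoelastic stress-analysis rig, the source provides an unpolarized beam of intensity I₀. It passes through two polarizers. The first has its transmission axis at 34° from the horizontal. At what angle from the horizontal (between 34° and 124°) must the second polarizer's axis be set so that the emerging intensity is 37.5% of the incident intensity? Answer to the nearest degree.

Unpolarized light through the first polarizer → I₁ = ½ I₀, now polarized at 34°.
Need I₂/I₀ = 0.375, so cos²(θ − 34°) = 0.375 / 0.5 = 0.75.
θ − 34° = arccos(√0.75) = 30.0°, giving θ ≈ 34 + 30.0 = 64.0°.

θ ≈ 64°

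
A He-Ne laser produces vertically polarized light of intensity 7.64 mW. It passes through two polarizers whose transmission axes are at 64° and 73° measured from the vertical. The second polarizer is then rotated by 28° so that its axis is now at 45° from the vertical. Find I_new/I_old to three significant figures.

Before rotation:
I₁ = I₀ cos²(64° − 0°) = I₀ cos²(64°) = 0.1922 I₀.
I₂ = I₁ cos²(73° − 64°) = 0.1922 I₀ · cos²(9°) = 0.1875 I₀.
After rotation:
I₁ = I₀ cos²(64° − 0°) = I₀ cos²(64°) = 0.1922 I₀.
I₂ = I₁ cos²(45° − 64°) = 0.1922 I₀ · cos²(19°) = 0.1718 I₀.
Ratio = 0.1718 / 0.1875 = 0.9164.

I_new/I_old ≈ 0.916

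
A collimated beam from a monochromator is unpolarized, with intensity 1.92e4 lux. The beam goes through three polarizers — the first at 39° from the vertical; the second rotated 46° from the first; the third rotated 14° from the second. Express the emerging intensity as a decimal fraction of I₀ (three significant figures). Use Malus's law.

Unpolarized light through the first polarizer → I₁ = 1.92e4 lux/2 = 9600 lux, polarized at 39°.
I₂ = I₁ · cos²(46°) = 9600 · 0.4826 = 4632 lux.
I₃ = I₂ · cos²(14°) = 4632 · 0.9415 = 4361 lux.
Transmitted fraction = 0.2272.

I/I₀ ≈ 0.227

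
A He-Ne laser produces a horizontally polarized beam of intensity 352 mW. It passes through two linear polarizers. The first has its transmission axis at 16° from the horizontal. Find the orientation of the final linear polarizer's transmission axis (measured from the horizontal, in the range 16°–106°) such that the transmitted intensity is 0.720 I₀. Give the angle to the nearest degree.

By Malus's law, I₁ = I₀ cos²(16° − 0°) = I₀ cos²(16°) = 0.924 I₀.
Need I₂/I₀ = 0.72, so cos²(θ − 16°) = 0.72 / 0.924 = 0.7792.
θ − 16° = arccos(√0.7792) = 28.0°, giving θ ≈ 16 + 28.0 = 44.0°.

θ ≈ 44°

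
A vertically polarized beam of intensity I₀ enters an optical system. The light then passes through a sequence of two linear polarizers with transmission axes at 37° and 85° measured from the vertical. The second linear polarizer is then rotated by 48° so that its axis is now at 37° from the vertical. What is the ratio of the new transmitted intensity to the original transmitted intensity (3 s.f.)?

I_new/I_old ≈ 2.23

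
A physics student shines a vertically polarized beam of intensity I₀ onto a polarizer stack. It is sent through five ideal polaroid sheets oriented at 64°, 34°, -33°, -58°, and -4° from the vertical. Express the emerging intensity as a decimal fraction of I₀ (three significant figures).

≈ 0.00624 I₀

I₁ = I₀ cos²(64° − 0°) = I₀ cos²(64°) = 0.1922 I₀.
I₂ = I₁ cos²(34° − 64°) = 0.1922 I₀ · cos²(30°) = 0.1441 I₀.
I₃ = I₂ cos²(-33° − 34°) = 0.1441 I₀ · cos²(67°) = 0.022 I₀.
I₄ = I₃ cos²(-58° + 33°) = 0.022 I₀ · cos²(25°) = 0.01807 I₀.
I₅ = I₄ cos²(-4° + 58°) = 0.01807 I₀ · cos²(54°) = 0.006244 I₀.
Transmitted fraction = 0.006244.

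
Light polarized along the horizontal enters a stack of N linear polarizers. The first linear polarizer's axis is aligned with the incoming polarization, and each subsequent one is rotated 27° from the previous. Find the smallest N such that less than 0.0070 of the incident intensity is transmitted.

N = 23

First polarizer is aligned with the polarization: full transmission.
Each further stage multiplies by cos²(27°) = 0.7939.
After N polarizers: T = 0.7939^(N−1). Require T < 0.0070 ⇒ N−1 > ln(0.0070)/ln(0.7939) = 21.50, so N−1 ≥ 22 and N = 23.
Check: N=23 gives T = 0.006234 < 0.0070; N=22 gives T = 0.007852.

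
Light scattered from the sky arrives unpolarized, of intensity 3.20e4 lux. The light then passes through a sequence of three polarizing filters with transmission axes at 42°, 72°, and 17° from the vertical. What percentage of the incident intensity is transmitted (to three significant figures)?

Unpolarized light through the first polarizer → I₁ = 3.20e4 lux/2 = 1.6e+04 lux, polarized at 42°.
I₂ = I₁ · cos²(30°) = 1.6e+04 · 0.75 = 1.2e+04 lux.
I₃ = I₂ · cos²(55°) = 1.2e+04 · 0.329 = 3948 lux.
That is 12.34% of the incident intensity.

≈ 12.3%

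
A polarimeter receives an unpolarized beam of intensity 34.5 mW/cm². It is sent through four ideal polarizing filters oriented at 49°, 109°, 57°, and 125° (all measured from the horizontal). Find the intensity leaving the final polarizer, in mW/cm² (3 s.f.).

I ≈ 0.229 mW/cm²

Unpolarized light through the first polarizer → I₁ = 34.5 mW/cm²/2 = 17.25 mW/cm², polarized at 49°.
I₂ = I₁ · cos²(60°) = 17.25 · 0.25 = 4.313 mW/cm².
I₃ = I₂ · cos²(52°) = 4.313 · 0.379 = 1.635 mW/cm².
I₄ = I₃ · cos²(68°) = 1.635 · 0.1403 = 0.2294 mW/cm².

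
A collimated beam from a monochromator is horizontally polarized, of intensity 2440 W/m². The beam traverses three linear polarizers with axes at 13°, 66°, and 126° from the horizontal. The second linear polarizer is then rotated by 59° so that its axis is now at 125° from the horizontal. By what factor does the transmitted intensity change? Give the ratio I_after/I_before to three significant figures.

I_new/I_old ≈ 1.55

Before rotation:
I₁ = I₀ cos²(13° − 0°) = I₀ cos²(13°) = 0.9494 I₀.
I₂ = I₁ cos²(66° − 13°) = 0.9494 I₀ · cos²(53°) = 0.3439 I₀.
I₃ = I₂ cos²(126° − 66°) = 0.3439 I₀ · cos²(60°) = 0.08596 I₀.
After rotation:
I₁ = I₀ cos²(13° − 0°) = I₀ cos²(13°) = 0.9494 I₀.
Angle between axes 1 and 2: 68°. I₂ = 0.9494 I₀ · cos²(68°) = 0.1332 I₀.
I₃ = I₂ cos²(126° − 125°) = 0.1332 I₀ · cos²(1°) = 0.1332 I₀.
Ratio = 0.1332 / 0.08596 = 1.549.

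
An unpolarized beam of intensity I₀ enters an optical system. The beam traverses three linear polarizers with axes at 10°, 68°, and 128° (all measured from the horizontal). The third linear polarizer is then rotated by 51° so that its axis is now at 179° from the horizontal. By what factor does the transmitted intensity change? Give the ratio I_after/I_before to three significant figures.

Before rotation:
Unpolarized light through the first polarizer → I₁ = ½ I₀, now polarized at 10°.
I₂ = I₁ cos²(68° − 10°) = 0.5 I₀ · cos²(58°) = 0.1404 I₀.
I₃ = I₂ cos²(128° − 68°) = 0.1404 I₀ · cos²(60°) = 0.0351 I₀.
After rotation:
Unpolarized light through the first polarizer → I₁ = ½ I₀, now polarized at 10°.
I₂ = I₁ cos²(68° − 10°) = 0.5 I₀ · cos²(58°) = 0.1404 I₀.
Angle between axes 2 and 3: 69°. I₃ = 0.1404 I₀ · cos²(69°) = 0.01803 I₀.
Ratio = 0.01803 / 0.0351 = 0.5137.

I_new/I_old ≈ 0.514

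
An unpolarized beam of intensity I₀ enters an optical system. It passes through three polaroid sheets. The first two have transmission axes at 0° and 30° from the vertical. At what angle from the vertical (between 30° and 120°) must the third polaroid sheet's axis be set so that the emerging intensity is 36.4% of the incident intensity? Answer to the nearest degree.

Unpolarized light through the first polarizer → I₁ = ½ I₀, now polarized at 0°.
I₂ = I₁ cos²(30° − 0°) = 0.5 I₀ · cos²(30°) = 0.375 I₀.
Need I₃/I₀ = 0.364, so cos²(θ − 30°) = 0.364 / 0.375 = 0.9707.
θ − 30° = arccos(√0.9707) = 9.9°, giving θ ≈ 30 + 9.9 = 39.9°.

θ ≈ 40°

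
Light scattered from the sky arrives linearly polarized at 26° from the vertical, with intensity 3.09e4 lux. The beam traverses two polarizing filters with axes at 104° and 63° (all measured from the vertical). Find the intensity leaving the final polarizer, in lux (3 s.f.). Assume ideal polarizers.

I₁ = 3.09e4 lux · cos²(78°) = 1336 lux.
I₂ = I₁ · cos²(41°) = 1336 · 0.5696 = 760.8 lux.

I ≈ 761 lux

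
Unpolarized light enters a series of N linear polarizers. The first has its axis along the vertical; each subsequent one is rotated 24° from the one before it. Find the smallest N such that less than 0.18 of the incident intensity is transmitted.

First polarizer halves the unpolarized light: factor 1/2.
Each further stage multiplies by cos²(24°) = 0.8346.
After N polarizers: T = 0.5·0.8346^(N−1). Require T < 0.18 ⇒ N−1 > ln(0.18/0.5)/ln(0.8346) = 5.65, so N−1 ≥ 6 and N = 7.
Check: N=7 gives T = 0.1689 < 0.18; N=6 gives T = 0.2024.

N = 7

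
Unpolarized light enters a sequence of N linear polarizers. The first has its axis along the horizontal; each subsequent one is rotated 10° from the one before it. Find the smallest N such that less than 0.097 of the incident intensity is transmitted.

First polarizer halves the unpolarized light: factor 1/2.
Each further stage multiplies by cos²(10°) = 0.9698.
After N polarizers: T = 0.5·0.9698^(N−1). Require T < 0.097 ⇒ N−1 > ln(0.097/0.5)/ln(0.9698) = 53.56, so N−1 ≥ 54 and N = 55.
Check: N=55 gives T = 0.0957 < 0.097; N=54 gives T = 0.09868.

N = 55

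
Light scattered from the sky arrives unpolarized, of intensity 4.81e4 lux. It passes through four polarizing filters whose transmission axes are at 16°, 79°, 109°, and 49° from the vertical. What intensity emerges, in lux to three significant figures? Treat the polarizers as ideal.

Unpolarized light through the first polarizer → I₁ = 4.81e4 lux/2 = 2.405e+04 lux, polarized at 16°.
I₂ = I₁ · cos²(63°) = 2.405e+04 · 0.2061 = 4957 lux.
I₃ = I₂ · cos²(30°) = 4957 · 0.75 = 3718 lux.
I₄ = I₃ · cos²(60°) = 3718 · 0.25 = 929.4 lux.

I ≈ 929 lux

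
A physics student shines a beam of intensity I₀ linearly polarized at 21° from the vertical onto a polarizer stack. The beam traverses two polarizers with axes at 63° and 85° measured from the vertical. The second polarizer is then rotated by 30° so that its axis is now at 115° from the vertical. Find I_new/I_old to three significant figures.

I_new/I_old ≈ 0.441

Before rotation:
I₁ = I₀ cos²(63° − 21°) = I₀ cos²(42°) = 0.5523 I₀.
I₂ = I₁ cos²(85° − 63°) = 0.5523 I₀ · cos²(22°) = 0.4748 I₀.
After rotation:
I₁ = I₀ cos²(63° − 21°) = I₀ cos²(42°) = 0.5523 I₀.
I₂ = I₁ cos²(115° − 63°) = 0.5523 I₀ · cos²(52°) = 0.2093 I₀.
Ratio = 0.2093 / 0.4748 = 0.4409.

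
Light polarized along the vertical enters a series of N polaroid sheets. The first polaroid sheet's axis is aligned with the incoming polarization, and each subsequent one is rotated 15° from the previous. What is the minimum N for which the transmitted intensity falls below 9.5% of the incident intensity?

First polarizer is aligned with the polarization: full transmission.
Each further stage multiplies by cos²(15°) = 0.933.
After N polarizers: T = 0.933^(N−1). Require T < 0.095 ⇒ N−1 > ln(0.095)/ln(0.933) = 33.95, so N−1 ≥ 34 and N = 35.
Check: N=35 gives T = 0.09466 < 0.095; N=34 gives T = 0.1015.

N = 35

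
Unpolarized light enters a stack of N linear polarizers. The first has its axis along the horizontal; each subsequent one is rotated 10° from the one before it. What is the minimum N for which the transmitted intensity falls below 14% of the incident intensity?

N = 43

First polarizer halves the unpolarized light: factor 1/2.
Each further stage multiplies by cos²(10°) = 0.9698.
After N polarizers: T = 0.5·0.9698^(N−1). Require T < 0.14 ⇒ N−1 > ln(0.14/0.5)/ln(0.9698) = 41.58, so N−1 ≥ 42 and N = 43.
Check: N=43 gives T = 0.1382 < 0.14; N=42 gives T = 0.1425.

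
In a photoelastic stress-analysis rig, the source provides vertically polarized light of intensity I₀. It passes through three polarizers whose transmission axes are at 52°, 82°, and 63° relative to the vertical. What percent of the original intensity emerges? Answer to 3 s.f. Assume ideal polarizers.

I₁ = I₀ cos²(52° − 0°) = I₀ cos²(52°) = 0.379 I₀.
I₂ = I₁ cos²(82° − 52°) = 0.379 I₀ · cos²(30°) = 0.2843 I₀.
I₃ = I₂ cos²(63° − 82°) = 0.2843 I₀ · cos²(19°) = 0.2541 I₀.
That is 25.41% of the incident intensity.

≈ 25.4%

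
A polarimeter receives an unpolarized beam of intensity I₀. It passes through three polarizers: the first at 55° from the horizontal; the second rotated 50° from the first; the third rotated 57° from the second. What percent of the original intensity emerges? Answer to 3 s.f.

Unpolarized light through the first polarizer → I₁ = ½ I₀, now polarized at 55°.
I₂ = I₁ cos²(50°) = 0.5 · 0.4132 I₀ = 0.2066 I₀.
I₃ = I₂ cos²(57°) = 0.2066 · 0.2966 I₀ = 0.06128 I₀.
That is 6.128% of the incident intensity.

≈ 6.13%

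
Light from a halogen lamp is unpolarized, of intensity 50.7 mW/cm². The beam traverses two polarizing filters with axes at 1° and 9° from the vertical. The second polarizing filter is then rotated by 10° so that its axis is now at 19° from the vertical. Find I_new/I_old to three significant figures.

I_new/I_old ≈ 0.922

Before rotation:
Unpolarized light through the first polarizer → I₁ = ½ I₀, now polarized at 1°.
I₂ = I₁ cos²(9° − 1°) = 0.5 I₀ · cos²(8°) = 0.4903 I₀.
After rotation:
Unpolarized light through the first polarizer → I₁ = ½ I₀, now polarized at 1°.
I₂ = I₁ cos²(19° − 1°) = 0.5 I₀ · cos²(18°) = 0.4523 I₀.
Ratio = 0.4523 / 0.4903 = 0.9224.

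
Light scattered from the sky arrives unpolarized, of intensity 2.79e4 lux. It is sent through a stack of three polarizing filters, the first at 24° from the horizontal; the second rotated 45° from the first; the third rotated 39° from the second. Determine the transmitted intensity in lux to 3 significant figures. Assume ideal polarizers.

I ≈ 4210 lux

Unpolarized light through the first polarizer → I₁ = 2.79e4 lux/2 = 1.395e+04 lux, polarized at 24°.
I₂ = I₁ · cos²(45°) = 1.395e+04 · 0.5 = 6975 lux.
I₃ = I₂ · cos²(39°) = 6975 · 0.604 = 4213 lux.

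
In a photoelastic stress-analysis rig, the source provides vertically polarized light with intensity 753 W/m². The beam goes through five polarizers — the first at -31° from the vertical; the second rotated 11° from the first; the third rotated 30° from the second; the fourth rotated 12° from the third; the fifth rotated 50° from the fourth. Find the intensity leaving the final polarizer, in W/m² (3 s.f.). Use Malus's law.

By Malus's law, I₁ = 753 W/m² · cos²(31°) = 553.3 W/m².
I₂ = I₁ · cos²(11°) = 553.3 · 0.9636 = 533.1 W/m².
I₃ = I₂ · cos²(30°) = 533.1 · 0.75 = 399.8 W/m².
I₄ = I₃ · cos²(12°) = 399.8 · 0.9568 = 382.6 W/m².
I₅ = I₄ · cos²(50°) = 382.6 · 0.4132 = 158.1 W/m².

I ≈ 158 W/m²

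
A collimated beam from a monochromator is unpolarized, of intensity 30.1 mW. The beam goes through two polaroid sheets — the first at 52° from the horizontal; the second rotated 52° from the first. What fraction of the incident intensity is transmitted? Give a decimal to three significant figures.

I/I₀ ≈ 0.190

Unpolarized light through the first polarizer → I₁ = 30.1 mW/2 = 15.05 mW, polarized at 52°.
I₂ = I₁ · cos²(52°) = 15.05 · 0.379 = 5.705 mW.
Transmitted fraction = 0.1895.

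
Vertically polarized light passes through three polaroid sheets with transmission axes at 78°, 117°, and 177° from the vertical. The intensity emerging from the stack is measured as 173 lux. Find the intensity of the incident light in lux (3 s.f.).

By Malus's law, I₁ = I₀ cos²(78° − 0°) = I₀ cos²(78°) = 0.04323 I₀.
I₂ = I₁ cos²(117° − 78°) = 0.04323 I₀ · cos²(39°) = 0.02611 I₀.
I₃ = I₂ cos²(177° − 117°) = 0.02611 I₀ · cos²(60°) = 0.006527 I₀.
So 173 lux = 0.006527 I₀, giving I₀ = 173/0.006527 = 2.651e+04 lux.

I₀ ≈ 2.65e4 lux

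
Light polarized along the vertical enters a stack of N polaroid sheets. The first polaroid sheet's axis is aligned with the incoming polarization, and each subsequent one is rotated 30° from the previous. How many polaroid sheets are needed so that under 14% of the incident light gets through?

N = 8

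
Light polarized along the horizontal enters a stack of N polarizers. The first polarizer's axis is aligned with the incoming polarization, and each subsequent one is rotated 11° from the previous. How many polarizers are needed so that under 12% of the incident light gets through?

N = 59

First polarizer is aligned with the polarization: full transmission.
Each further stage multiplies by cos²(11°) = 0.9636.
After N polarizers: T = 0.9636^(N−1). Require T < 0.12 ⇒ N−1 > ln(0.12)/ln(0.9636) = 57.17, so N−1 ≥ 58 and N = 59.
Check: N=59 gives T = 0.1164 < 0.12; N=58 gives T = 0.1208.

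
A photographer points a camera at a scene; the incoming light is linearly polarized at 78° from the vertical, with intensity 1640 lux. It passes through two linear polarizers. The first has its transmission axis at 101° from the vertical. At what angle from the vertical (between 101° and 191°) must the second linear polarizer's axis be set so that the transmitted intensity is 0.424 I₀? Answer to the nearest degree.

By Malus's law, I₁ = I₀ cos²(101° − 78°) = I₀ cos²(23°) = 0.8473 I₀.
Need I₂/I₀ = 0.424, so cos²(θ − 101°) = 0.424 / 0.8473 = 0.5004.
θ − 101° = arccos(√0.5004) = 45.0°, giving θ ≈ 101 + 45.0 = 146.0°.

θ ≈ 146°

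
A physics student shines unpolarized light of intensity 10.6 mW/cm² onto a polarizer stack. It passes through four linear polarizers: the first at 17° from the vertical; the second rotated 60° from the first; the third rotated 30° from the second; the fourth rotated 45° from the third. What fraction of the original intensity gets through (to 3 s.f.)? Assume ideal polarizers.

I/I₀ ≈ 0.0469

Unpolarized light through the first polarizer → I₁ = 10.6 mW/cm²/2 = 5.3 mW/cm², polarized at 17°.
I₂ = I₁ · cos²(60°) = 5.3 · 0.25 = 1.325 mW/cm².
I₃ = I₂ · cos²(30°) = 1.325 · 0.75 = 0.9938 mW/cm².
I₄ = I₃ · cos²(45°) = 0.9938 · 0.5 = 0.4969 mW/cm².
Transmitted fraction = 0.04688.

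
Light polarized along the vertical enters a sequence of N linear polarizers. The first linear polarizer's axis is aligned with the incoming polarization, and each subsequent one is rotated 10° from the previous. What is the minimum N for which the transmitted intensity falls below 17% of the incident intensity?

N = 59

First polarizer is aligned with the polarization: full transmission.
Each further stage multiplies by cos²(10°) = 0.9698.
After N polarizers: T = 0.9698^(N−1). Require T < 0.17 ⇒ N−1 > ln(0.17)/ln(0.9698) = 57.87, so N−1 ≥ 58 and N = 59.
Check: N=59 gives T = 0.1693 < 0.17; N=58 gives T = 0.1746.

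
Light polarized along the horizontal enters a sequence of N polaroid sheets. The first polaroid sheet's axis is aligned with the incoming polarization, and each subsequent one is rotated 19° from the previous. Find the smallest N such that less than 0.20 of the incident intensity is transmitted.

N = 16

First polarizer is aligned with the polarization: full transmission.
Each further stage multiplies by cos²(19°) = 0.894.
After N polarizers: T = 0.894^(N−1). Require T < 0.20 ⇒ N−1 > ln(0.20)/ln(0.894) = 14.36, so N−1 ≥ 15 and N = 16.
Check: N=16 gives T = 0.1863 < 0.20; N=15 gives T = 0.2083.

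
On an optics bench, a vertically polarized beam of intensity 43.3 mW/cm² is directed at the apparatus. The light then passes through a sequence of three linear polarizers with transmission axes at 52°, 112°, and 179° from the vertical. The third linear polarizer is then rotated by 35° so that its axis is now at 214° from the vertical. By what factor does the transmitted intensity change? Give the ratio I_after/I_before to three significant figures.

I_new/I_old ≈ 0.283

Before rotation:
I₁ = I₀ cos²(52° − 0°) = I₀ cos²(52°) = 0.379 I₀.
I₂ = I₁ cos²(112° − 52°) = 0.379 I₀ · cos²(60°) = 0.09476 I₀.
I₃ = I₂ cos²(179° − 112°) = 0.09476 I₀ · cos²(67°) = 0.01447 I₀.
After rotation:
I₁ = I₀ cos²(52° − 0°) = I₀ cos²(52°) = 0.379 I₀.
I₂ = I₁ cos²(112° − 52°) = 0.379 I₀ · cos²(60°) = 0.09476 I₀.
Angle between axes 2 and 3: 78°. I₃ = 0.09476 I₀ · cos²(78°) = 0.004096 I₀.
Ratio = 0.004096 / 0.01447 = 0.2831.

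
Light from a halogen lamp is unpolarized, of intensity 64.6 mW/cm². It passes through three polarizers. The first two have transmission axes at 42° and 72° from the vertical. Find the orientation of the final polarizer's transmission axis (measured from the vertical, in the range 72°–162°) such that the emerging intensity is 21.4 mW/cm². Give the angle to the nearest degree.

Unpolarized light through the first polarizer → I₁ = ½ I₀, now polarized at 42°.
I₂ = I₁ cos²(72° − 42°) = 0.5 I₀ · cos²(30°) = 0.375 I₀.
Target fraction: 21.4 / 64.6 mW/cm² = 0.3313 of I₀.
Need I₃/I₀ = 0.3313, so cos²(θ − 72°) = 0.3313 / 0.375 = 0.8834.
θ − 72° = arccos(√0.8834) = 20.0°, giving θ ≈ 72 + 20.0 = 92.0°.

θ ≈ 92°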